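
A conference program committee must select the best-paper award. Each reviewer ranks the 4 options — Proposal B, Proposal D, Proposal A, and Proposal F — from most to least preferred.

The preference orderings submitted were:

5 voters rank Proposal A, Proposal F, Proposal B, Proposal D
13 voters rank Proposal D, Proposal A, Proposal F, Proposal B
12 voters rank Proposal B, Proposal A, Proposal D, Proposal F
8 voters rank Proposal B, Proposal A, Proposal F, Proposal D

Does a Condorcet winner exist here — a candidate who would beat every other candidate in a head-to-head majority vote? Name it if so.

Proposal B

Head-to-head results (38 voters total):
Proposal B vs Proposal D: Proposal B wins 25–13.
Proposal B vs Proposal A: Proposal B wins 20–18.
Proposal B vs Proposal F: Proposal B wins 20–18.
Proposal D vs Proposal A: Proposal A wins 25–13.
Proposal D vs Proposal F: Proposal D wins 25–13.
Proposal A vs Proposal F: Proposal A wins 38–0.
Proposal B beats each rival — Proposal D (25–13), Proposal A (20–18), Proposal F (20–18) — so Proposal B is the Condorcet winner.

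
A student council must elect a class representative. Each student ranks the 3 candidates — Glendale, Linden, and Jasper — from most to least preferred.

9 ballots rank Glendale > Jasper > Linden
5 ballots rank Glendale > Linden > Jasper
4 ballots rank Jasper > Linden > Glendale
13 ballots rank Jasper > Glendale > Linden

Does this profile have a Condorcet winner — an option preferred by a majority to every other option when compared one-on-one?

Yes

Head-to-head results (31 voters total):
Glendale vs Linden: Glendale wins 27–4.
Glendale vs Jasper: Jasper wins 17–14.
Linden vs Jasper: Jasper wins 26–5.
Jasper beats each rival — Glendale (17–14), Linden (26–5) — so Jasper is the Condorcet winner.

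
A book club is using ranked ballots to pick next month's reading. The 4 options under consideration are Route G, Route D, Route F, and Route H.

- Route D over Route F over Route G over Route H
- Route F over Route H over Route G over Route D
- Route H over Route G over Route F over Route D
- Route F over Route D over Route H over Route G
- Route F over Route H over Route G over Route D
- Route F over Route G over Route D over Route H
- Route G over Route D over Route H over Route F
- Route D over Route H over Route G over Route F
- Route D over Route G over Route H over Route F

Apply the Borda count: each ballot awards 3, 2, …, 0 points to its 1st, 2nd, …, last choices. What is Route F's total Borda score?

Borda scores:
  Route G: 1 + 1 + 2 + 0 + 1 + 2 + 3 + 1 + 2 = 13
  Route D: 3 + 0 + 0 + 2 + 0 + 1 + 2 + 3 + 3 = 14
  Route F: 2 + 3 + 1 + 3 + 3 + 3 + 0 + 0 + 0 = 15
  Route H: 0 + 2 + 3 + 1 + 2 + 0 + 1 + 2 + 1 = 12

15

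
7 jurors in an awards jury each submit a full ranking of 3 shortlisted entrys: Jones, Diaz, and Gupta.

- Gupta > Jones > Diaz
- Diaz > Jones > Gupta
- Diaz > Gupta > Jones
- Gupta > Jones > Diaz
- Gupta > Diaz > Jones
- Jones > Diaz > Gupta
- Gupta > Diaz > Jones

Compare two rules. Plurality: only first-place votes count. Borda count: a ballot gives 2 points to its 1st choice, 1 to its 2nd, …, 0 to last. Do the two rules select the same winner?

Yes

Plurality first-place counts: Jones 1, Diaz 2, Gupta 4 → Gupta.
Borda totals: Jones 5, Diaz 7, Gupta 9 → Gupta.
The two rules agree on Gupta.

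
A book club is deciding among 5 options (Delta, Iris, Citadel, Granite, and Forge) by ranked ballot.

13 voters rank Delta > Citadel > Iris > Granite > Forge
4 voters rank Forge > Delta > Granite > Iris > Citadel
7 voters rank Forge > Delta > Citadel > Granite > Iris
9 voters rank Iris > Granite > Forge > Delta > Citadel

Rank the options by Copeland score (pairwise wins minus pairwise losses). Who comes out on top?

Pairwise results:
  Delta vs Iris: Delta wins 24–9.
  Delta vs Citadel: Delta wins 33–0.
  Delta vs Granite: Delta wins 24–9.
  Delta vs Forge: Forge wins 20–13.
  Iris vs Citadel: Citadel wins 20–13.
  Iris vs Granite: Iris wins 22–11.
  Iris vs Forge: Iris wins 22–11.
  Citadel vs Granite: Citadel wins 20–13.
  Citadel vs Forge: Forge wins 20–13.
  Granite vs Forge: Granite wins 22–11.
Copeland scores (wins − losses):
  Delta: 3 − 1 = 2
  Iris: 2 − 2 = 0
  Citadel: 2 − 2 = 0
  Granite: 1 − 3 = -2
  Forge: 2 − 2 = 0
Delta has the best Copeland score.

Delta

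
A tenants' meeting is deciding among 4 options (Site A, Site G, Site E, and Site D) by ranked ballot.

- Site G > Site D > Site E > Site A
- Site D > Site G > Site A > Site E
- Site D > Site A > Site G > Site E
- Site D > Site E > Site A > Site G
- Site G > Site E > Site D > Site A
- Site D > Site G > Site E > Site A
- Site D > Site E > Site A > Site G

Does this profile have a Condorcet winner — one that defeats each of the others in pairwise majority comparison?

Yes

Head-to-head results (7 voters total):
Site A vs Site G: Site G wins 4–3.
Site A vs Site E: Site E wins 5–2.
Site A vs Site D: Site D wins 7–0.
Site G vs Site E: Site G wins 5–2.
Site G vs Site D: Site D wins 5–2.
Site E vs Site D: Site D wins 6–1.
Site D beats each rival — Site A (7–0), Site G (5–2), Site E (6–1) — so Site D is the Condorcet winner.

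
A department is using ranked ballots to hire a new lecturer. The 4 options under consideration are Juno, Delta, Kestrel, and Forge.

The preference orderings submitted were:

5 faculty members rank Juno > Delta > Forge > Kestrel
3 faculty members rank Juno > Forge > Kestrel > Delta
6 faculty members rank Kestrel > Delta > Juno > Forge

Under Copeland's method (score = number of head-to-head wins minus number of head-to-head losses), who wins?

Juno

Pairwise results:
  Juno vs Delta: Juno wins 8–6.
  Juno vs Kestrel: Juno wins 8–6.
  Juno vs Forge: Juno wins 14–0.
  Delta vs Kestrel: Kestrel wins 9–5.
  Delta vs Forge: Delta wins 11–3.
  Kestrel vs Forge: Forge wins 8–6.
Copeland scores (wins − losses):
  Juno: 3 − 0 = 3
  Delta: 1 − 2 = -1
  Kestrel: 1 − 2 = -1
  Forge: 1 − 2 = -1
Juno has the best Copeland score.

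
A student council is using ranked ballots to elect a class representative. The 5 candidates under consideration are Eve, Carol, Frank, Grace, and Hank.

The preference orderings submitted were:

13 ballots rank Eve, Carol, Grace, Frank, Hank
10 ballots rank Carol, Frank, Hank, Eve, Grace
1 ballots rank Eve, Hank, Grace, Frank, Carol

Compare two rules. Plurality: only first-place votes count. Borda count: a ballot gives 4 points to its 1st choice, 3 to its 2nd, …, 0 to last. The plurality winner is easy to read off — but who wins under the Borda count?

Plurality first-place counts: Eve 14, Carol 10, Frank 0, Grace 0, Hank 0 → Eve.
Borda totals: Eve 66, Carol 79, Frank 44, Grace 28, Hank 23 → Carol.

Carol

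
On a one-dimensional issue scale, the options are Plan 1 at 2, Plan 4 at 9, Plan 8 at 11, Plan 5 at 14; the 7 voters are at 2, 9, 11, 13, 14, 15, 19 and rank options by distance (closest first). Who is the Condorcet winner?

Plan 5

With single-peaked preferences on a line, the Condorcet winner is the candidate closest to the median voter.
The median voter (position 13) is closest to Plan 5 at 14.
Check: Plan 5 vs Plan 4 — voters closer to Plan 5: 4 of 7.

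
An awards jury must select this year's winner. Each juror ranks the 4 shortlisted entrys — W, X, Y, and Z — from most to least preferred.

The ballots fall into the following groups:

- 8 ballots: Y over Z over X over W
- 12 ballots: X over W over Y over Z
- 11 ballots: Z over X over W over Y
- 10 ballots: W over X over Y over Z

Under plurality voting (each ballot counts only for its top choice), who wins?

X

First-place vote totals:
  W: 10
  X: 12
  Y: 8
  Z: 11
X has the most first-place votes.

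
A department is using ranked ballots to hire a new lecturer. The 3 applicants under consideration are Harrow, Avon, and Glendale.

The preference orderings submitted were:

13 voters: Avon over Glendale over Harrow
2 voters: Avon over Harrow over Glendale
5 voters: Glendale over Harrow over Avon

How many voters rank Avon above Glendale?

Ballots ranking Avon above Glendale: 13+2 = 15.
Ballots ranking Glendale above Avon: 5.
So 15 of 20 voters prefer Avon to Glendale.

15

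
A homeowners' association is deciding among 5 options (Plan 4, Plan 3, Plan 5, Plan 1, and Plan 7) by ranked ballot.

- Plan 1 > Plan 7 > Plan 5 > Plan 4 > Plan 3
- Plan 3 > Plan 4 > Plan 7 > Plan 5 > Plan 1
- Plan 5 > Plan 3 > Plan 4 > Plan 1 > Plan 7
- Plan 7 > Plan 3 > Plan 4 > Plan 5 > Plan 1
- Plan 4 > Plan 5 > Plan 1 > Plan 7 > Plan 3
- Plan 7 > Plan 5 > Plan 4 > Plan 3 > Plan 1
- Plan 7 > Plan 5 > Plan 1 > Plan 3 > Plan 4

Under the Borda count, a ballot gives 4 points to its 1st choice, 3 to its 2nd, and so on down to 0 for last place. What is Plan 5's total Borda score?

17

Borda scores:
  Plan 4: 1 + 3 + 2 + 2 + 4 + 2 + 0 = 14
  Plan 3: 0 + 4 + 3 + 3 + 0 + 1 + 1 = 12
  Plan 5: 2 + 1 + 4 + 1 + 3 + 3 + 3 = 17
  Plan 1: 4 + 0 + 1 + 0 + 2 + 0 + 2 = 9
  Plan 7: 3 + 2 + 0 + 4 + 1 + 4 + 4 = 18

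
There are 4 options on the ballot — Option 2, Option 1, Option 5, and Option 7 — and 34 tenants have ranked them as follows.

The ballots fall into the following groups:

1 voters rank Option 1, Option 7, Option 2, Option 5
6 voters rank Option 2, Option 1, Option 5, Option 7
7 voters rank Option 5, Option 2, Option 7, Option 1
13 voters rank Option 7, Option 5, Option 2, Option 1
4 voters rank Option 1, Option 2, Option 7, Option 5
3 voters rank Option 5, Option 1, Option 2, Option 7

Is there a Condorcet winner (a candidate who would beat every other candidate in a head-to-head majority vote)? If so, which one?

None — there is no Condorcet winner

Head-to-head results (34 voters total):
Option 2 vs Option 1: Option 2 wins 26–8.
Option 2 vs Option 5: Option 5 wins 23–11.
Option 2 vs Option 7: Option 2 wins 20–14.
Option 1 vs Option 5: Option 5 wins 23–11.
Option 1 vs Option 7: Option 7 wins 20–14.
Option 5 vs Option 7: Option 7 wins 18–16.
No candidate beats all others: Option 2 beats Option 7 beats Option 5 beats Option 2, a majority cycle.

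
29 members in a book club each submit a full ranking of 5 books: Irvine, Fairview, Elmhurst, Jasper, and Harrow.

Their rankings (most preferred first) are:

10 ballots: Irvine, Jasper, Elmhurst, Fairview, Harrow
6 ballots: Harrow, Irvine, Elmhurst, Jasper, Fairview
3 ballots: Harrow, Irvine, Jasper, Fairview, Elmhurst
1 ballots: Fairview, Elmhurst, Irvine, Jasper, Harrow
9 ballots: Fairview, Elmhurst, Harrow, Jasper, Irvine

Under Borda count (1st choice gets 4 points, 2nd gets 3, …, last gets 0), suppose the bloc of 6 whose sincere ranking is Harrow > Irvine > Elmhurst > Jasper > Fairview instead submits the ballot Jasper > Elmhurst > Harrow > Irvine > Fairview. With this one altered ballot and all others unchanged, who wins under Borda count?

Jasper

Borda totals with the altered ballot: Irvine 57, Fairview 53, Elmhurst 68, Jasper 70, Harrow 42.
The switch changes the winner from Irvine to Jasper.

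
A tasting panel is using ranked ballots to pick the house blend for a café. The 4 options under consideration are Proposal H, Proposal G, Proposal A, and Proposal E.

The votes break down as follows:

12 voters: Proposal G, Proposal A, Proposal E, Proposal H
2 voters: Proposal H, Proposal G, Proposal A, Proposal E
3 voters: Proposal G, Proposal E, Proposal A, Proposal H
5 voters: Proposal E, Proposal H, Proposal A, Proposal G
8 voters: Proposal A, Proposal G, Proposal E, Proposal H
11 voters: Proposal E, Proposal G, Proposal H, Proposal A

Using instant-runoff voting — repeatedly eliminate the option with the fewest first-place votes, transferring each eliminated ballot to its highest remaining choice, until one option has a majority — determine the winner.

Round 1: Proposal E 16, Proposal G 15, Proposal A 8, Proposal H 2. Proposal H has the fewest and is eliminated.
Round 2: Proposal G 17, Proposal E 16, Proposal A 8. Proposal A has the fewest and is eliminated.
Round 3: Proposal G 25, Proposal E 16. Proposal G has a majority.

Proposal G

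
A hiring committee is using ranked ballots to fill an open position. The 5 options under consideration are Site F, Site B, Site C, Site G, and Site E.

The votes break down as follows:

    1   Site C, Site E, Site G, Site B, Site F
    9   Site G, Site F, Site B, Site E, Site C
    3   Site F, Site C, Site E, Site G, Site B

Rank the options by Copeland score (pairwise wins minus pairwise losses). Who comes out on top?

Pairwise results:
  Site F vs Site B: Site F wins 12–1.
  Site F vs Site C: Site F wins 12–1.
  Site F vs Site G: Site G wins 10–3.
  Site F vs Site E: Site F wins 12–1.
  Site B vs Site C: Site B wins 9–4.
  Site B vs Site G: Site G wins 13–0.
  Site B vs Site E: Site B wins 9–4.
  Site C vs Site G: Site G wins 9–4.
  Site C vs Site E: Site E wins 9–4.
  Site G vs Site E: Site G wins 9–4.
Copeland scores (wins − losses):
  Site F: 3 − 1 = 2
  Site B: 2 − 2 = 0
  Site C: 0 − 4 = -4
  Site G: 4 − 0 = 4
  Site E: 1 − 3 = -2
Site G has the best Copeland score.

Site G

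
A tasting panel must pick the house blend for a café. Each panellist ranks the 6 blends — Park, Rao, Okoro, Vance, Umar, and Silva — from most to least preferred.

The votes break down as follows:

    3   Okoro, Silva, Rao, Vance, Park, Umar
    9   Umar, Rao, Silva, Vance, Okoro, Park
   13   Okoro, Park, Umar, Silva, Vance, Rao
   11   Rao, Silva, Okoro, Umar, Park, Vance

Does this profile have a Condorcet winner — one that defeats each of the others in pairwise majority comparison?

No

Head-to-head results (36 voters total):
Park vs Rao: Rao wins 23–13.
Park vs Okoro: Okoro wins 36–0.
Park vs Vance: Park wins 24–12.
Park vs Umar: Umar wins 20–16.
Park vs Silva: Silva wins 23–13.
Rao vs Okoro: Rao wins 20–16.
Rao vs Vance: Rao wins 23–13.
Rao vs Umar: Umar wins 22–14.
Rao vs Silva: Rao wins 20–16.
Okoro vs Vance: Okoro wins 27–9.
Okoro vs Umar: Okoro wins 27–9.
Okoro vs Silva: Silva wins 20–16.
Vance vs Umar: Umar wins 33–3.
Vance vs Silva: Silva wins 36–0.
Umar vs Silva: Umar wins 22–14.
No candidate beats all others: Rao beats Okoro beats Umar beats Rao, a majority cycle.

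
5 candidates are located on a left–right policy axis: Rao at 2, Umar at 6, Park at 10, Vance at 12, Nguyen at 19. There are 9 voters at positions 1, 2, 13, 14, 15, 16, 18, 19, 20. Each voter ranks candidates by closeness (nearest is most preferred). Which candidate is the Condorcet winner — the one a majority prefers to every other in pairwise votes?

Vance

With single-peaked preferences on a line, the Condorcet winner is the candidate closest to the median voter.
The median voter (position 15) is closest to Vance at 12.
Check: Vance vs Rao — voters closer to Vance: 7 of 9.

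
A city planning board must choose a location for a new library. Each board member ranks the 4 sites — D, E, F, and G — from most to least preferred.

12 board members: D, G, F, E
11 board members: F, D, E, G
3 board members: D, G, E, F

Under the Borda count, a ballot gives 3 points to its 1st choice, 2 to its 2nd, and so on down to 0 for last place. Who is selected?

D

Borda scores:
  D: 12·3 + 11·2 + 3·3 = 67
  E: 12·0 + 11·1 + 3·1 = 14
  F: 12·1 + 11·3 + 3·0 = 45
  G: 12·2 + 11·0 + 3·2 = 30
D has the highest total.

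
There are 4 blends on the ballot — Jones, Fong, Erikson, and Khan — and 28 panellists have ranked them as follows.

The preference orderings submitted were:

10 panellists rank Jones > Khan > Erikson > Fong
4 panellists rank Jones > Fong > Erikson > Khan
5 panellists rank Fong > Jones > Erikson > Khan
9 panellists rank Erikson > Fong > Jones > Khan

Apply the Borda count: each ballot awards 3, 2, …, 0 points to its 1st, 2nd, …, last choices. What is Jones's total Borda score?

61

Borda scores:
  Jones: 10·3 + 4·3 + 5·2 + 9·1 = 61
  Fong: 10·0 + 4·2 + 5·3 + 9·2 = 41
  Erikson: 10·1 + 4·1 + 5·1 + 9·3 = 46
  Khan: 10·2 + 4·0 + 5·0 + 9·0 = 20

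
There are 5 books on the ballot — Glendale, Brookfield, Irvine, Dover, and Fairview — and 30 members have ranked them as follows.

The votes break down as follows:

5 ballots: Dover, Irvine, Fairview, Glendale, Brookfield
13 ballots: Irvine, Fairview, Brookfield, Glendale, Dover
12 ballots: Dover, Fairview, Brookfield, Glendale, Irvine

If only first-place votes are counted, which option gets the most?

First-place vote totals:
  Glendale: 0
  Brookfield: 0
  Irvine: 13
  Dover: 17
  Fairview: 0
Dover has the most first-place votes.

Dover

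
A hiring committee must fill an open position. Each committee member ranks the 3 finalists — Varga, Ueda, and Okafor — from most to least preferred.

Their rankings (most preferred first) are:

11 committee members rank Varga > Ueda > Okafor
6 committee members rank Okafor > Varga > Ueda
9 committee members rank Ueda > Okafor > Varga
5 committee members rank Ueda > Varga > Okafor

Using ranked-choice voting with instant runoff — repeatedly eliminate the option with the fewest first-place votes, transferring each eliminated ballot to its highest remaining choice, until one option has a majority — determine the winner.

Round 1: Ueda 14, Varga 11, Okafor 6. Okafor has the fewest and is eliminated.
Round 2: Varga 17, Ueda 14. Varga has a majority.

Varga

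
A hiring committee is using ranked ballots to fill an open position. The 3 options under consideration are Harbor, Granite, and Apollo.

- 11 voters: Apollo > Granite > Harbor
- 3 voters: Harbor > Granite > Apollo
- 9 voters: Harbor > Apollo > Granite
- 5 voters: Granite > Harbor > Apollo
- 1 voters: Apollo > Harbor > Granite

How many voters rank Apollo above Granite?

Ballots ranking Apollo above Granite: 11+9+1 = 21.
Ballots ranking Granite above Apollo: 3+5 = 8.
So 21 of 29 voters prefer Apollo to Granite.

21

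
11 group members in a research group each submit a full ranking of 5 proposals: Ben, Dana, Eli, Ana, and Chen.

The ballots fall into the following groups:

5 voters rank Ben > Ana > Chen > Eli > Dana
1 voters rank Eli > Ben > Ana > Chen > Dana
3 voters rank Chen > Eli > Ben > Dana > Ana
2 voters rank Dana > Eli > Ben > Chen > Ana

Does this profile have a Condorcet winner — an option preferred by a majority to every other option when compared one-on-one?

Head-to-head results (11 voters total):
Ben vs Dana: Ben wins 9–2.
Ben vs Eli: Eli wins 6–5.
Ben vs Ana: Ben wins 11–0.
Ben vs Chen: Ben wins 8–3.
Dana vs Eli: Eli wins 9–2.
Dana vs Ana: Ana wins 6–5.
Dana vs Chen: Chen wins 9–2.
Eli vs Ana: Eli wins 6–5.
Eli vs Chen: Chen wins 8–3.
Ana vs Chen: Ana wins 6–5.
No candidate beats all others: Ben beats Chen beats Eli beats Ben, a majority cycle.

No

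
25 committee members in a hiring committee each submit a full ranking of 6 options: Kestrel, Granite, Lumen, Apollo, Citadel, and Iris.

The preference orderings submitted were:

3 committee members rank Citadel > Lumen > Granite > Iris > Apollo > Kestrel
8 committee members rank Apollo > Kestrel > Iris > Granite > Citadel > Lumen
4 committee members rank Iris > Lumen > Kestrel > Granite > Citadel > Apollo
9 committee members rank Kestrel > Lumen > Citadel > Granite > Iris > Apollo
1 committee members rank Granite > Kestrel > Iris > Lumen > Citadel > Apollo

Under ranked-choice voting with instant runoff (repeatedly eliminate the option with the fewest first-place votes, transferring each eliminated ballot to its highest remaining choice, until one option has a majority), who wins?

Round 1: Kestrel 9, Apollo 8, Iris 4, Citadel 3, Granite 1, Lumen 0. Lumen has the fewest and is eliminated.
Round 2: Kestrel 9, Apollo 8, Iris 4, Citadel 3, Granite 1. Granite has the fewest and is eliminated.
Round 3: Kestrel 10, Apollo 8, Iris 4, Citadel 3. Citadel has the fewest and is eliminated.
Round 4: Kestrel 10, Apollo 8, Iris 7. Iris has the fewest and is eliminated.
Round 5: Kestrel 14, Apollo 11. Kestrel has a majority.

Kestrel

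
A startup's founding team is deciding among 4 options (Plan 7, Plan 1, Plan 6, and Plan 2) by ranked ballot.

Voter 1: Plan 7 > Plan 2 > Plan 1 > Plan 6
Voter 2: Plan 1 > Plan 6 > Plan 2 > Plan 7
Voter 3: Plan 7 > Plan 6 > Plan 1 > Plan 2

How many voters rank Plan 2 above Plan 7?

Ballots ranking Plan 2 above Plan 7: 1.
Ballots ranking Plan 7 above Plan 2: 2.
So 1 of 3 voters prefer Plan 2 to Plan 7.

1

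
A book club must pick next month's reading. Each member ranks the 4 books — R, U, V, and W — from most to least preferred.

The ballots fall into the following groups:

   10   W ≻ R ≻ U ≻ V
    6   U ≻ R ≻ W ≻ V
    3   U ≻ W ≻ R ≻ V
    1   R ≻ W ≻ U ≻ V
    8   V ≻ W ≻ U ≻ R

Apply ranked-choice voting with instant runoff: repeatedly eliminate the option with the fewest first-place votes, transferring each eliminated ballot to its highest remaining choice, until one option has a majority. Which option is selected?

W

Round 1: W 10, U 9, V 8, R 1. R has the fewest and is eliminated.
Round 2: W 11, U 9, V 8. V has the fewest and is eliminated.
Round 3: W 19, U 9. W has a majority.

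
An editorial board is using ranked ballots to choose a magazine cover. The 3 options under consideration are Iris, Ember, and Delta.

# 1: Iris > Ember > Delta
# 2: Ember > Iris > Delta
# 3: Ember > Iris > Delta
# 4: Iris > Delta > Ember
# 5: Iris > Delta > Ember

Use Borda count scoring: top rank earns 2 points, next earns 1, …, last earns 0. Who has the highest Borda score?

Iris

Borda scores:
  Iris: 2 + 1 + 1 + 2 + 2 = 8
  Ember: 1 + 2 + 2 + 0 + 0 = 5
  Delta: 0 + 0 + 0 + 1 + 1 = 2
Iris has the highest total.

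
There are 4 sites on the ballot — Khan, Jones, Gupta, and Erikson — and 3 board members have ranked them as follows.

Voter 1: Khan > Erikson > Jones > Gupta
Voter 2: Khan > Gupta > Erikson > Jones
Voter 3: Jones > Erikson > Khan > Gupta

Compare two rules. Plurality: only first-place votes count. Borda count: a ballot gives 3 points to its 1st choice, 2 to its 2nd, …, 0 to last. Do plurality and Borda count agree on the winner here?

Plurality first-place counts: Khan 2, Jones 1, Gupta 0, Erikson 0 → Khan.
Borda totals: Khan 7, Jones 4, Gupta 2, Erikson 5 → Khan.
The two rules agree on Khan.

Yes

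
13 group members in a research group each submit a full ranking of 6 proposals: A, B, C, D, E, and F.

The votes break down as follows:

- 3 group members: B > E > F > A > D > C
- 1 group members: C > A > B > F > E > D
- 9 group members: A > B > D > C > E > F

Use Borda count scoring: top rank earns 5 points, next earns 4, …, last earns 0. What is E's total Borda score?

22

Borda scores:
  A: 3·2 + 4 + 9·5 = 55
  B: 3·5 + 3 + 9·4 = 54
  C: 3·0 + 5 + 9·2 = 23
  D: 3·1 + 0 + 9·3 = 30
  E: 3·4 + 1 + 9·1 = 22
  F: 3·3 + 2 + 9·0 = 11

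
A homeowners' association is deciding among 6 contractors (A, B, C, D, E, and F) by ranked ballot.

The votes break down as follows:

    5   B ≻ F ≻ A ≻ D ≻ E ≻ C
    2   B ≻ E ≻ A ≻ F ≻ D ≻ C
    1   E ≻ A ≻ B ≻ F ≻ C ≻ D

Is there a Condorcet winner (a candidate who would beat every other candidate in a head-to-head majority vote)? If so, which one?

Head-to-head results (8 voters total):
A vs B: B wins 7–1.
A vs C: A wins 8–0.
A vs D: A wins 8–0.
A vs E: A wins 5–3.
A vs F: F wins 5–3.
B vs C: B wins 8–0.
B vs D: B wins 8–0.
B vs E: B wins 7–1.
B vs F: B wins 8–0.
C vs D: D wins 7–1.
C vs E: E wins 8–0.
C vs F: F wins 8–0.
D vs E: D wins 5–3.
D vs F: F wins 8–0.
E vs F: F wins 5–3.
B beats each rival — A (7–1), C (8–0), D (8–0), E (7–1), F (8–0) — so B is the Condorcet winner.

B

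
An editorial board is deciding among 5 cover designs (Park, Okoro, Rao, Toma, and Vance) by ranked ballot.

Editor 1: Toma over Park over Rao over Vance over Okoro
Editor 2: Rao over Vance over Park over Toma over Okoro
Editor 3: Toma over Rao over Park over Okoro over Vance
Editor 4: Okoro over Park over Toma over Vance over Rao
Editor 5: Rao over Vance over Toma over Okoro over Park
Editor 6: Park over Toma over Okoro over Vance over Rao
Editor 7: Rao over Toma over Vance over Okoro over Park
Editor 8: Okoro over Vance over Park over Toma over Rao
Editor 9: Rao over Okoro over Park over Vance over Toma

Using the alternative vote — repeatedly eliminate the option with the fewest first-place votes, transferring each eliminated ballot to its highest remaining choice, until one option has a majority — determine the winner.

Round 1: Rao 4, Okoro 2, Toma 2, Park 1, Vance 0. Vance has the fewest and is eliminated.
Round 2: Rao 4, Okoro 2, Toma 2, Park 1. Park has the fewest and is eliminated.
Round 3: Rao 4, Toma 3, Okoro 2. Okoro has the fewest and is eliminated.
Round 4: Toma 5, Rao 4. Toma has a majority.

Toma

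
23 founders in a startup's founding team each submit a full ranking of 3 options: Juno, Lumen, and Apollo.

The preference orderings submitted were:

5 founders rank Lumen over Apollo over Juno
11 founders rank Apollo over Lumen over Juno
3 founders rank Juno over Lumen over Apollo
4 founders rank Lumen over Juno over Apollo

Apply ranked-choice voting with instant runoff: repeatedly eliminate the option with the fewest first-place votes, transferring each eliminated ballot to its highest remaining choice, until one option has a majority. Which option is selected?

Round 1: Apollo 11, Lumen 9, Juno 3. Juno has the fewest and is eliminated.
Round 2: Lumen 12, Apollo 11. Lumen has a majority.

Lumen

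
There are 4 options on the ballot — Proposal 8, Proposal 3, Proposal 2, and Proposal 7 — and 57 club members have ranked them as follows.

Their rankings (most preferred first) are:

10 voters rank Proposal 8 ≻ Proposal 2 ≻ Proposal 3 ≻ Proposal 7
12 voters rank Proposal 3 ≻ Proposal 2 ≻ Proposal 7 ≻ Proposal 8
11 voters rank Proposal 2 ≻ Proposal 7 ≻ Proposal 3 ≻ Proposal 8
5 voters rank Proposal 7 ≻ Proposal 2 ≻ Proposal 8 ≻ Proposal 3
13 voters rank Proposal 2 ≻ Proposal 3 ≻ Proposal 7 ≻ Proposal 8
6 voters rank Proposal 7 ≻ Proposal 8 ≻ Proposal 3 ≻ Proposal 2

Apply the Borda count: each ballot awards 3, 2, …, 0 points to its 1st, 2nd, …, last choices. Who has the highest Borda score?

Borda scores:
  Proposal 8: 10·3 + 12·0 + 11·0 + 5·1 + 13·0 + 6·2 = 47
  Proposal 3: 10·1 + 12·3 + 11·1 + 5·0 + 13·2 + 6·1 = 89
  Proposal 2: 10·2 + 12·2 + 11·3 + 5·2 + 13·3 + 6·0 = 126
  Proposal 7: 10·0 + 12·1 + 11·2 + 5·3 + 13·1 + 6·3 = 80
Proposal 2 has the highest total.

Proposal 2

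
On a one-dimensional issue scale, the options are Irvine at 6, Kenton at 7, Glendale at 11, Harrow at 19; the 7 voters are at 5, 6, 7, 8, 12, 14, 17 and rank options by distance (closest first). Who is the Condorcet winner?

With single-peaked preferences on a line, the Condorcet winner is the candidate closest to the median voter.
The median voter (position 8) is closest to Kenton at 7.
Check: Kenton vs Harrow — voters closer to Kenton: 5 of 7.

Kenton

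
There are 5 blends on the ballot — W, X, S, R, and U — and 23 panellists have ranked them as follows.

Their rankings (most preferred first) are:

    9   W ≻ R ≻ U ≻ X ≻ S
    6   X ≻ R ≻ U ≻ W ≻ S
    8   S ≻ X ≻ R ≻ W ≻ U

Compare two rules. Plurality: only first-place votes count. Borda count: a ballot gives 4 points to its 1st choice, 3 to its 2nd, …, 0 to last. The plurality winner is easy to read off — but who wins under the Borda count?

R

Plurality first-place counts: W 9, X 6, S 8, R 0, U 0 → W.
Borda totals: W 50, X 57, S 32, R 61, U 30 → R.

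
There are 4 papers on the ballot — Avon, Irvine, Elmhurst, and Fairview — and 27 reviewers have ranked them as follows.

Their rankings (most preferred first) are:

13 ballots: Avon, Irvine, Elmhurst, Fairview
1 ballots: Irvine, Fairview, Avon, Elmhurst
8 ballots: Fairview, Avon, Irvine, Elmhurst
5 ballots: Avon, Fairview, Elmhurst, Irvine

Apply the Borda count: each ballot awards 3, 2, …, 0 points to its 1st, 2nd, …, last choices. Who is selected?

Borda scores:
  Avon: 13·3 + 1 + 8·2 + 5·3 = 71
  Irvine: 13·2 + 3 + 8·1 + 5·0 = 37
  Elmhurst: 13·1 + 0 + 8·0 + 5·1 = 18
  Fairview: 13·0 + 2 + 8·3 + 5·2 = 36
Avon has the highest total.

Avon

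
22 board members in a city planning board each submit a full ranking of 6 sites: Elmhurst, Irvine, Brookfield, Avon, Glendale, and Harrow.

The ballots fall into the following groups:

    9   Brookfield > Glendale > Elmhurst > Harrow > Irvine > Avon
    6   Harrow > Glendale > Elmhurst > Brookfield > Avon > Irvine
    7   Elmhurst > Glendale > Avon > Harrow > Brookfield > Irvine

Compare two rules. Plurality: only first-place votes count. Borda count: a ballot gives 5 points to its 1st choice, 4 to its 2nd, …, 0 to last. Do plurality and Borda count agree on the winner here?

No

Plurality first-place counts: Elmhurst 7, Irvine 0, Brookfield 9, Avon 0, Glendale 0, Harrow 6 → Brookfield.
Borda totals: Elmhurst 80, Irvine 9, Brookfield 64, Avon 27, Glendale 88, Harrow 62 → Glendale.
The two rules disagree: plurality picks Brookfield, Borda picks Glendale.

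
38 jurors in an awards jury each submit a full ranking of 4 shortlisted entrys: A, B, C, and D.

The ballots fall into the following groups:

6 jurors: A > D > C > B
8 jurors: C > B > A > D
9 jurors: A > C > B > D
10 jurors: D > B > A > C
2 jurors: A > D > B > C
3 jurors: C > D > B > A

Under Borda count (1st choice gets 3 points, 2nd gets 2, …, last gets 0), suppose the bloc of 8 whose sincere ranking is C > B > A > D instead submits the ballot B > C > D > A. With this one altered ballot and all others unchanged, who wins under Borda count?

A

Borda totals with the altered ballot: A 61, B 58, C 49, D 60.
The winner is unchanged: still A.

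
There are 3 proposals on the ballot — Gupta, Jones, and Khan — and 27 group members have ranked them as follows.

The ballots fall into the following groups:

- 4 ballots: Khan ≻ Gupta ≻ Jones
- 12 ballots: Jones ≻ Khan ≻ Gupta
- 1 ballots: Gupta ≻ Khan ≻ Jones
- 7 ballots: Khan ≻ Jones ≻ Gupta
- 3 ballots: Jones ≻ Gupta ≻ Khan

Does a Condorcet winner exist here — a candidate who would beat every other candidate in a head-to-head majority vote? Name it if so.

Jones

Head-to-head results (27 voters total):
Gupta vs Jones: Jones wins 22–5.
Gupta vs Khan: Khan wins 23–4.
Jones vs Khan: Jones wins 15–12.
Jones beats each rival — Gupta (22–5), Khan (15–12) — so Jones is the Condorcet winner.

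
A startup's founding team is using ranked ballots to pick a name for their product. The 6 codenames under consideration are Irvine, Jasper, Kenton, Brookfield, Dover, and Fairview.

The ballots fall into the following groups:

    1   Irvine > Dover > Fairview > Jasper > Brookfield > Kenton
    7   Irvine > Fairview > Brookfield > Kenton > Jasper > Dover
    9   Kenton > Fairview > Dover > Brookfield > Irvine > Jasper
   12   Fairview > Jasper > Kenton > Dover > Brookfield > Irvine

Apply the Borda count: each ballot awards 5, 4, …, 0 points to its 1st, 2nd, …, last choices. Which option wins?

Fairview

Borda scores:
  Irvine: 5 + 7·5 + 9·1 + 12·0 = 49
  Jasper: 2 + 7·1 + 9·0 + 12·4 = 57
  Kenton: 0 + 7·2 + 9·5 + 12·3 = 95
  Brookfield: 1 + 7·3 + 9·2 + 12·1 = 52
  Dover: 4 + 7·0 + 9·3 + 12·2 = 55
  Fairview: 3 + 7·4 + 9·4 + 12·5 = 127
Fairview has the highest total.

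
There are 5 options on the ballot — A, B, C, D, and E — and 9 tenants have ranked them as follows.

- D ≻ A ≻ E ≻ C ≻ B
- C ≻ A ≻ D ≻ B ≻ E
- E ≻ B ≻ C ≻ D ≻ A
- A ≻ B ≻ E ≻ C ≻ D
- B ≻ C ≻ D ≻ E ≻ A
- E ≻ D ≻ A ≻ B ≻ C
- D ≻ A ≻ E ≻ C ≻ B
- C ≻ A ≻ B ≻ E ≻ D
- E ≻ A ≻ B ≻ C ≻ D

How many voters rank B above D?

5

Ballots ranking B above D: 5.
Ballots ranking D above B: 4.
So 5 of 9 voters prefer B to D.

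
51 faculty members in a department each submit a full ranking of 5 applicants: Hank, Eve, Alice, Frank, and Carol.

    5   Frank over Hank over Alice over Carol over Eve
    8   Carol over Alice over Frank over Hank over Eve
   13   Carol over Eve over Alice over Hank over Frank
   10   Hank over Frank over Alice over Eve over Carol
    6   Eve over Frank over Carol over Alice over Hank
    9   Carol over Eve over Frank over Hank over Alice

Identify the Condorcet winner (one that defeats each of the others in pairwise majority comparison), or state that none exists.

Head-to-head results (51 voters total):
Hank vs Eve: Eve wins 28–23.
Hank vs Alice: Alice wins 27–24.
Hank vs Frank: Frank wins 28–23.
Hank vs Carol: Carol wins 36–15.
Eve vs Alice: Eve wins 28–23.
Eve vs Frank: Eve wins 28–23.
Eve vs Carol: Carol wins 35–16.
Alice vs Frank: Frank wins 30–21.
Alice vs Carol: Carol wins 36–15.
Frank vs Carol: Carol wins 30–21.
Carol beats each rival — Hank (36–15), Eve (35–16), Alice (36–15), Frank (30–21) — so Carol is the Condorcet winner.

Carol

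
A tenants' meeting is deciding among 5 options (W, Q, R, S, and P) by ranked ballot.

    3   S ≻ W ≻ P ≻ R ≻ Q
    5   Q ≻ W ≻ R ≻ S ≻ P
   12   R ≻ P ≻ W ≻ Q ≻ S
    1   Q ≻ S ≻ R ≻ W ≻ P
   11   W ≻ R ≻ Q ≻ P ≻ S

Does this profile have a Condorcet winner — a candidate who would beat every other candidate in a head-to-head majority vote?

Yes

Head-to-head results (32 voters total):
W vs Q: W wins 26–6.
W vs R: W wins 19–13.
W vs S: W wins 28–4.
W vs P: W wins 20–12.
Q vs R: R wins 26–6.
Q vs S: Q wins 29–3.
Q vs P: Q wins 17–15.
R vs S: R wins 28–4.
R vs P: R wins 29–3.
S vs P: P wins 23–9.
W beats each rival — Q (26–6), R (19–13), S (28–4), P (20–12) — so W is the Condorcet winner.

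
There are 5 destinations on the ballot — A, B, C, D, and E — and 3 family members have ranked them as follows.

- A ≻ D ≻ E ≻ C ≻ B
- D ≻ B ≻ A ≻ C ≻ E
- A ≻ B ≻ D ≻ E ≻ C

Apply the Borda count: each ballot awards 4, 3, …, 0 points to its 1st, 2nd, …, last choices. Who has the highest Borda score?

A

Borda scores:
  A: 4 + 2 + 4 = 10
  B: 0 + 3 + 3 = 6
  C: 1 + 1 + 0 = 2
  D: 3 + 4 + 2 = 9
  E: 2 + 0 + 1 = 3
A has the highest total.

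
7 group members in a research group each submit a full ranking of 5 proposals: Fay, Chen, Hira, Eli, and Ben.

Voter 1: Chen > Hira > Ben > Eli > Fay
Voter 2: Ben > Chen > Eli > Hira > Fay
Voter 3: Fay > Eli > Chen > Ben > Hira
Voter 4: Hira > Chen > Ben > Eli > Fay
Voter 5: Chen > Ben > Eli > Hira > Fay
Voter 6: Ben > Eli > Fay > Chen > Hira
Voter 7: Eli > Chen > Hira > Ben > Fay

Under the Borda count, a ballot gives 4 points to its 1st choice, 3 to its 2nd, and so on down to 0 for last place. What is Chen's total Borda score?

20

Borda scores:
  Fay: 0 + 0 + 4 + 0 + 0 + 2 + 0 = 6
  Chen: 4 + 3 + 2 + 3 + 4 + 1 + 3 = 20
  Hira: 3 + 1 + 0 + 4 + 1 + 0 + 2 = 11
  Eli: 1 + 2 + 3 + 1 + 2 + 3 + 4 = 16
  Ben: 2 + 4 + 1 + 2 + 3 + 4 + 1 = 17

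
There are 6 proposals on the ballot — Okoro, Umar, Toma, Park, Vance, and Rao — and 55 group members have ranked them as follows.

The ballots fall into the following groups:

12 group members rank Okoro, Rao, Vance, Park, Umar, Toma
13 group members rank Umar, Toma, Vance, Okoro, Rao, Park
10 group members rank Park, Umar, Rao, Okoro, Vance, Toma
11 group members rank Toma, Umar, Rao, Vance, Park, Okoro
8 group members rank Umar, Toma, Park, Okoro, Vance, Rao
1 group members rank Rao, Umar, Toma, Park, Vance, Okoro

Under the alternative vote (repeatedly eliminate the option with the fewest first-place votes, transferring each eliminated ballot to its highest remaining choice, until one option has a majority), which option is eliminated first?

Vance

Round 1: Umar 21, Okoro 12, Toma 11, Park 10, Rao 1, Vance 0. Vance has the fewest and is eliminated.
Round 2: Umar 21, Okoro 12, Toma 11, Park 10, Rao 1. Rao has the fewest and is eliminated.
Round 3: Umar 22, Okoro 12, Toma 11, Park 10. Park has the fewest and is eliminated.
Round 4: Umar 32, Okoro 12, Toma 11. Umar has a majority.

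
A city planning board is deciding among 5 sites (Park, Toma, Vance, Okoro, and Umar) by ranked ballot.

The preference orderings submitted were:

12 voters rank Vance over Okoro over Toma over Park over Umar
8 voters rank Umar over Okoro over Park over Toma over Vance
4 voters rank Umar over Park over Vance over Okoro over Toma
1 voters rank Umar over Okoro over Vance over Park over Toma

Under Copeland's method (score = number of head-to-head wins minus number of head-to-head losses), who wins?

Pairwise results:
  Park vs Toma: Park wins 13–12.
  Park vs Vance: Vance wins 13–12.
  Park vs Okoro: Okoro wins 21–4.
  Park vs Umar: Umar wins 13–12.
  Toma vs Vance: Vance wins 17–8.
  Toma vs Okoro: Okoro wins 25–0.
  Toma vs Umar: Umar wins 13–12.
  Vance vs Okoro: Vance wins 16–9.
  Vance vs Umar: Umar wins 13–12.
  Okoro vs Umar: Umar wins 13–12.
Copeland scores (wins − losses):
  Park: 1 − 3 = -2
  Toma: 0 − 4 = -4
  Vance: 3 − 1 = 2
  Okoro: 2 − 2 = 0
  Umar: 4 − 0 = 4
Umar has the best Copeland score.

Umar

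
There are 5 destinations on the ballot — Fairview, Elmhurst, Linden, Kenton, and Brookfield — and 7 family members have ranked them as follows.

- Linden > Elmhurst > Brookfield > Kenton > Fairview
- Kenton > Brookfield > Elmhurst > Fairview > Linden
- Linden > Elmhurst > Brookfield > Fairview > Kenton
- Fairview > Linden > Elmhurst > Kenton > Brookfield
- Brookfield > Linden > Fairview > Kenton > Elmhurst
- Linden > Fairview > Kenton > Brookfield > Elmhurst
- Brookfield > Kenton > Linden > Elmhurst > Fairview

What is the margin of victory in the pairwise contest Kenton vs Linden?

Ballots ranking Kenton above Linden: 2.
Ballots ranking Linden above Kenton: 5.
Linden wins 5–2, a margin of 3.

3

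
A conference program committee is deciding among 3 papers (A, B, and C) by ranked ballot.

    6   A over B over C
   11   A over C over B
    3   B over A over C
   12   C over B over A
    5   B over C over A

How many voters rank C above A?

17

Ballots ranking C above A: 12+5 = 17.
Ballots ranking A above C: 6+11+3 = 20.
So 17 of 37 voters prefer C to A.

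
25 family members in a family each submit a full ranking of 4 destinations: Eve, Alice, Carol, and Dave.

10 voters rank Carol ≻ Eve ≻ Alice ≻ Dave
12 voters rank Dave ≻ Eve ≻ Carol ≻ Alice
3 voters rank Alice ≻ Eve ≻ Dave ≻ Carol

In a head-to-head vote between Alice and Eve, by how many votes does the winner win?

19

Ballots ranking Alice above Eve: 3.
Ballots ranking Eve above Alice: 10+12 = 22.
Eve wins 22–3, a margin of 19.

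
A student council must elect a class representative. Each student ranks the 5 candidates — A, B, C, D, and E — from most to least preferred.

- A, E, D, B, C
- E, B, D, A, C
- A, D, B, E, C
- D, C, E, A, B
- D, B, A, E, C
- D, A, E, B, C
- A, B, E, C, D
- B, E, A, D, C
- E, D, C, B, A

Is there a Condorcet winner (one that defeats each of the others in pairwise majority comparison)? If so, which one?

Head-to-head results (9 voters total):
A vs B: A wins 5–4.
A vs C: A wins 7–2.
A vs D: D wins 5–4.
A vs E: A wins 5–4.
B vs C: B wins 7–2.
B vs D: D wins 6–3.
B vs E: E wins 5–4.
C vs D: D wins 8–1.
C vs E: E wins 8–1.
D vs E: E wins 5–4.
No candidate beats all others: A beats E beats D beats A, a majority cycle.

None — there is no Condorcet winner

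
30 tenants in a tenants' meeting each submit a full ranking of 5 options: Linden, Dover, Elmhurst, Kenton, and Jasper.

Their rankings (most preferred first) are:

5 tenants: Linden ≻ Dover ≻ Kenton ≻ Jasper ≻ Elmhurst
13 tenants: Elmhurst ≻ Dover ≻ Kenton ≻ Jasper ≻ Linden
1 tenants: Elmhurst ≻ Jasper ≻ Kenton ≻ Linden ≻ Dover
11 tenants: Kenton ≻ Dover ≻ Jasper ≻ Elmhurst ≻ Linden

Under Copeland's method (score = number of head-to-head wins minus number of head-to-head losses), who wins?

Pairwise results:
  Linden vs Dover: Dover wins 24–6.
  Linden vs Elmhurst: Elmhurst wins 25–5.
  Linden vs Kenton: Kenton wins 25–5.
  Linden vs Jasper: Jasper wins 25–5.
  Dover vs Elmhurst: Dover wins 16–14.
  Dover vs Kenton: Dover wins 18–12.
  Dover vs Jasper: Dover wins 29–1.
  Elmhurst vs Kenton: Kenton wins 16–14.
  Elmhurst vs Jasper: Jasper wins 16–14.
  Kenton vs Jasper: Kenton wins 29–1.
Copeland scores (wins − losses):
  Linden: 0 − 4 = -4
  Dover: 4 − 0 = 4
  Elmhurst: 1 − 3 = -2
  Kenton: 3 − 1 = 2
  Jasper: 2 − 2 = 0
Dover has the best Copeland score.

Dover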